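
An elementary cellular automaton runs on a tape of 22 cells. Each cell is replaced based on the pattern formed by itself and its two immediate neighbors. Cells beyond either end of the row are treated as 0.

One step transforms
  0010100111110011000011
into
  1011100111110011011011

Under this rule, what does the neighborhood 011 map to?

1

At position 7 the neighborhood is 011; the next row has 1 there.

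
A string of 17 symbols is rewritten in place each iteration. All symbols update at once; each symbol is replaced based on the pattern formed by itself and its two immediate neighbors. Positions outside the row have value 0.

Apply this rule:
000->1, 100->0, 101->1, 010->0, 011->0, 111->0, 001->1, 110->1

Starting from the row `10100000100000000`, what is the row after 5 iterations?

01001111001111111
10010001010000001
00100110100111110
11001011001000010
01010101010011100

01010101010011100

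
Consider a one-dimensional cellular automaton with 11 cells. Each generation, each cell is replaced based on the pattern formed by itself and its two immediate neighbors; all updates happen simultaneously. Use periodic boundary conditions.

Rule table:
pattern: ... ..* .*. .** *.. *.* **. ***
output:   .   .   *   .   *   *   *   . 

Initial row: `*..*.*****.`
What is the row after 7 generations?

......**.**

generation 1: **.**....**
generation 2: .**.**.....
generation 3: ..**.**....
generation 4: ...**.**...
generation 5: ....**.**..
generation 6: .....**.**.
generation 7: ......**.**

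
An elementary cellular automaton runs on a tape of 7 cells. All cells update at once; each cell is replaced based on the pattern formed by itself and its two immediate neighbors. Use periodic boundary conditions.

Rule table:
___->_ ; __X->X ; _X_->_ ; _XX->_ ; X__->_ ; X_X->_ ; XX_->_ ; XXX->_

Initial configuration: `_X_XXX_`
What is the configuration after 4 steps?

____X__

X______
______X
_____X_
____X__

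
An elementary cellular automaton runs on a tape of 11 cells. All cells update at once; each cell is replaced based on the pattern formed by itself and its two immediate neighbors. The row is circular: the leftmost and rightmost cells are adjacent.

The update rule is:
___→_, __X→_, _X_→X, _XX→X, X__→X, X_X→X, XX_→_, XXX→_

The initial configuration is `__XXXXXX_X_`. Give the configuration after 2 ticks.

__X_____XXX
X_XX____X__

X_XX____X__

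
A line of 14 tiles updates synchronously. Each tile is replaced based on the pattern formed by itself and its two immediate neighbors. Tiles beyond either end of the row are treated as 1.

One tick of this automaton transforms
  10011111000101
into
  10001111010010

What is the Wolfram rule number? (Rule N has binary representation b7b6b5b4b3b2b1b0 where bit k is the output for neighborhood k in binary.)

position 4: 111 → 1  (bit 7 = 1)
position 0: 110 → 1  (bit 6 = 1)
position 12: 101 → 1  (bit 5 = 1)
position 1: 100 → 0  (bit 4 = 0)
position 3: 011 → 0  (bit 3 = 0)
position 11: 010 → 0  (bit 2 = 0)
position 2: 001 → 0  (bit 1 = 0)
position 9: 000 → 1  (bit 0 = 1)
bits b7..b0 = 11100001 = 225

225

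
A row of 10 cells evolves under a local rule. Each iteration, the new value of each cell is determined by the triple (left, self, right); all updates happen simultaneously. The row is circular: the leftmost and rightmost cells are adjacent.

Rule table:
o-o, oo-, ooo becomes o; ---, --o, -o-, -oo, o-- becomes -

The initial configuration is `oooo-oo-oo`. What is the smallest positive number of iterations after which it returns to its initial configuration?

iteration 1: ooooo-oo-o
iteration 2: oooooo-oo-
iteration 3: -oooooo-oo
iteration 4: o-oooooo-o
iteration 5: oo-oooooo-
iteration 6: -oo-oooooo
iteration 7: o-oo-ooooo
iteration 8: oo-oo-oooo
iteration 9: ooo-oo-ooo
iteration 10: oooo-oo-oo

10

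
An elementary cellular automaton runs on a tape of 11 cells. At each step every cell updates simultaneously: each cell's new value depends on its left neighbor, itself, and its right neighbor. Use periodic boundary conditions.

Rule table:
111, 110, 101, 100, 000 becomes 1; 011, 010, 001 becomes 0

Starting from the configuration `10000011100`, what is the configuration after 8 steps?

01111001110
00111100111
10011110011
11001111001
11100111100
01110011110
00111001111
10011100111

10011100111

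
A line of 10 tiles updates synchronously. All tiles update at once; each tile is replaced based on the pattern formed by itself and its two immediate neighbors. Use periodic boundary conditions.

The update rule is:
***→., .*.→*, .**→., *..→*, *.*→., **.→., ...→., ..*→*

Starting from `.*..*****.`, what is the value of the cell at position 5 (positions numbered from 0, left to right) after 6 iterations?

.

****.....*
....*...*.
...***.***
*.*.......
*.**.....*
....*...*.
position 5 holds .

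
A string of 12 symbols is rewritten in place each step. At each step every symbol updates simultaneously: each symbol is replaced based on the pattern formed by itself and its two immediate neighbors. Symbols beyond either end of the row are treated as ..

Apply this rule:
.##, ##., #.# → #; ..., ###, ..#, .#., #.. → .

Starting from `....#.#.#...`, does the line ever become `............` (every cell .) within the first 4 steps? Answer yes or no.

yes

step 1: .....#.#....
step 2: ......#.....
step 3: ............
all cells are . at step 3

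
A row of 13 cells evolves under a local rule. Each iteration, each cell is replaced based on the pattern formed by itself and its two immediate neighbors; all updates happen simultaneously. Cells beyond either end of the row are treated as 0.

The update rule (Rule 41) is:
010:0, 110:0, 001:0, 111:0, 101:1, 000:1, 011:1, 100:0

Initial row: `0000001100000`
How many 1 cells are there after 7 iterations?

1111101001111
1000010001000
0011000100011
1010010001010
0100000100100
0001110000001
1101000111100
count of 1: 7

7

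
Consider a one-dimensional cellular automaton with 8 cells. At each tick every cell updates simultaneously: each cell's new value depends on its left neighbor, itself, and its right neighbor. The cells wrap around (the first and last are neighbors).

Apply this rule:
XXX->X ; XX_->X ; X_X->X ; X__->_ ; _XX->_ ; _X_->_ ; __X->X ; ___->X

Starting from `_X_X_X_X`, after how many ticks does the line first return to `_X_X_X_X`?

X_X_X_X_
_X_X_X_X

2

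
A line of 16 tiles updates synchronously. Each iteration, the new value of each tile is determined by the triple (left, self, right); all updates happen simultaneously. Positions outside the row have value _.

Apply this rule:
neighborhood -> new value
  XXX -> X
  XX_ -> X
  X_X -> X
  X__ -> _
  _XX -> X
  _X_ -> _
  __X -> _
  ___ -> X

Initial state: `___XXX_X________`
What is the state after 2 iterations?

XX_XXXX__XXXXXXX
XXXXXXX__XXXXXXX

XXXXXXX__XXXXXXX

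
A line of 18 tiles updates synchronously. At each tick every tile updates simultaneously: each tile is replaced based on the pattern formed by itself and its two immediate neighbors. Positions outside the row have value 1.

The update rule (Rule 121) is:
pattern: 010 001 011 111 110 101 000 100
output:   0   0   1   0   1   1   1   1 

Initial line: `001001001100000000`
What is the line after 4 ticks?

111100110000001101

100100101111111110
110010011000000011
011001011111111010
111100110000001101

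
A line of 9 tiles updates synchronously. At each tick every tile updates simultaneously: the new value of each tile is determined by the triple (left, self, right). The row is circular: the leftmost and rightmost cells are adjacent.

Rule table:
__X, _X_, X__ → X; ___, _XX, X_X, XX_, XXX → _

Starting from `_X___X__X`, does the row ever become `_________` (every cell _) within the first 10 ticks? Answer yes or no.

yes

tick 1: _XX_XXXXX
tick 2: _________
all cells are _ at tick 2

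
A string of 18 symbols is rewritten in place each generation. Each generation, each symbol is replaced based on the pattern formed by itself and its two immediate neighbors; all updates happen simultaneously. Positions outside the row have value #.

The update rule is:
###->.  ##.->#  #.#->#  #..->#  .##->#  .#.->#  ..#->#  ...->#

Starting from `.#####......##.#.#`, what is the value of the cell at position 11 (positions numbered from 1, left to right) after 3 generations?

##...#############
.#####............
##...#############
position 11 holds #

#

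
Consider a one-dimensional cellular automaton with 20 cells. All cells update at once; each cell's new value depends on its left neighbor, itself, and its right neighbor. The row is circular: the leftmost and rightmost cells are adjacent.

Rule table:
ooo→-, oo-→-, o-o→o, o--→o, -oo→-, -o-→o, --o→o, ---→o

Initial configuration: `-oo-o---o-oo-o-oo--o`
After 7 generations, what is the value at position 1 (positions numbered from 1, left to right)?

o

generation 1: o--ooooooo--ooo--ooo
generation 2: -oo-------oo---oo---
generation 3: o--ooooooo--ooo--ooo  (repeats generation 1; period 2)
generation 7: o--ooooooo--ooo--ooo
position 1 holds o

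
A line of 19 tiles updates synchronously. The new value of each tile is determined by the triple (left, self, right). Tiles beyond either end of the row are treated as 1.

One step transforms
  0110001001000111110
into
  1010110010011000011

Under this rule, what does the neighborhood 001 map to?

1

At position 5 the neighborhood is 001; the next row has 1 there.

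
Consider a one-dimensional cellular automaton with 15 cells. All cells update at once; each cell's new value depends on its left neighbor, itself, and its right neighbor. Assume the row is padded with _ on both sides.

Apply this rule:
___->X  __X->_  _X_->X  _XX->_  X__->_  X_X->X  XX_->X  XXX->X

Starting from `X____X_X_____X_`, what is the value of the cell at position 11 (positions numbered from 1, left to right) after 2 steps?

X

X_XX_XXX_XXX_X_
XX_XX_XXX_XXXX_
position 11 holds X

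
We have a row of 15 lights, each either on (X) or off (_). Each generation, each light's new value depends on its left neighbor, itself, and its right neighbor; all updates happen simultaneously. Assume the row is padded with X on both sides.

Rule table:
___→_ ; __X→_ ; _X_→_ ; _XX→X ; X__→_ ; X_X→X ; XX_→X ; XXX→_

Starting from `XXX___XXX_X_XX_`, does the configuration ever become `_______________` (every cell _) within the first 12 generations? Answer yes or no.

__X___X_XX_XXXX
_______XXXXX___
_______X___X___
_______________
all cells are _ at generation 4

yes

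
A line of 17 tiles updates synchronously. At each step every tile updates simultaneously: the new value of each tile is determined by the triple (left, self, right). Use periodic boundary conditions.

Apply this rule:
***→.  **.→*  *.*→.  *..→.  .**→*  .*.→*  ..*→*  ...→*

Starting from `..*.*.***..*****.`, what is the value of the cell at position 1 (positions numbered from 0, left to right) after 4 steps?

step 1: ***.*.*.*.**...*.
step 2: *.*.*.*.*.**.***.
step 3: *.*.*.*.*.**.*.*.
step 4: *.*.*.*.*.**.*.*.
position 1 holds .

.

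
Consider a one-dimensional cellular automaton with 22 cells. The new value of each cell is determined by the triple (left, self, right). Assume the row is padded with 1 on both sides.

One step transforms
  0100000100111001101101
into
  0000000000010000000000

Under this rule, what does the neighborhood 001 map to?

0

At position 6 the neighborhood is 001; the next row has 0 there.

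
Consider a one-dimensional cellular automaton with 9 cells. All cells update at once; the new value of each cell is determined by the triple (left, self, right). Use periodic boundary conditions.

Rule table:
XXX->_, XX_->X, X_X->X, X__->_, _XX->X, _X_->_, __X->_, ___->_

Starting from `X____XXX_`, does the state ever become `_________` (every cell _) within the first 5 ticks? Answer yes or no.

yes

_____X_XX
______XXX
______X_X
_______X_
_________
all cells are _ at tick 5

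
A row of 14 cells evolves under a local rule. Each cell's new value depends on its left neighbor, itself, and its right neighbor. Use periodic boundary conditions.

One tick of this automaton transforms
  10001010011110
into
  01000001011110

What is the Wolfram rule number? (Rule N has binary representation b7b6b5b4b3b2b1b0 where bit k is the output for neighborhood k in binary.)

216

position 10: 111 → 1  (bit 7 = 1)
position 12: 110 → 1  (bit 6 = 1)
position 5: 101 → 0  (bit 5 = 0)
position 1: 100 → 1  (bit 4 = 1)
position 9: 011 → 1  (bit 3 = 1)
position 0: 010 → 0  (bit 2 = 0)
position 3: 001 → 0  (bit 1 = 0)
position 2: 000 → 0  (bit 0 = 0)
bits b7..b0 = 11011000 = 216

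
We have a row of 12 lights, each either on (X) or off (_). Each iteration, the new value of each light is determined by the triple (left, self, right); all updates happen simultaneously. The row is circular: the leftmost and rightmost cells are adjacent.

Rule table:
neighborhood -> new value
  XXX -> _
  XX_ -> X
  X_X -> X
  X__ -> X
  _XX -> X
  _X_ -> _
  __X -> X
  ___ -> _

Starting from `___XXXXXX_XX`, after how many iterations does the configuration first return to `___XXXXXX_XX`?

36

iteration 1: X_XX____XXXX
iteration 2: XXXXX__XX___
iteration 3: X___XXXXXX_X
iteration 4: XX_XX____XXX
iteration 5: _XXXXX__XX__
iteration 6: XX___XXXXXX_
iteration 7: XXX_XX____XX
iteration 8: __XXXXX__XX_
iteration 9: _XX___XXXXXX
iteration 10: XXXX_XX____X
iteration 11: ___XXXXX__XX
iteration 12: X_XX___XXXXX
iteration 13: XXXXX_XX____
iteration 14: X___XXXXX__X
iteration 15: XX_XX___XXXX
iteration 16: _XXXXX_XX___
iteration 17: XX___XXXXX__
iteration 18: XXX_XX___XXX
iteration 19: __XXXXX_XX__
iteration 20: _XX___XXXXX_
iteration 21: XXXX_XX___XX
iteration 22: ___XXXXX_XX_
iteration 23: __XX___XXXXX
iteration 24: XXXXX_XX___X
iteration 25: ____XXXXX_XX
iteration 26: X__XX___XXXX
iteration 27: XXXXXX_XX___
iteration 28: X____XXXXX_X
iteration 29: XX__XX___XXX
iteration 30: _XXXXXX_XX__
iteration 31: XX____XXXXX_
iteration 32: XXX__XX___XX
iteration 33: __XXXXXX_XX_
iteration 34: _XX____XXXXX
iteration 35: XXXX__XX___X
iteration 36: ___XXXXXX_XX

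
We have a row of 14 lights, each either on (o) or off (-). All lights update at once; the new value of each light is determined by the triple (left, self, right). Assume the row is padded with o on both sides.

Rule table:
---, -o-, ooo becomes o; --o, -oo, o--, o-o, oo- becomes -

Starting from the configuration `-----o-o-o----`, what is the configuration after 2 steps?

--o--o-o-o----

step 1: -ooo-o-o-o-oo-
step 2: --o--o-o-o----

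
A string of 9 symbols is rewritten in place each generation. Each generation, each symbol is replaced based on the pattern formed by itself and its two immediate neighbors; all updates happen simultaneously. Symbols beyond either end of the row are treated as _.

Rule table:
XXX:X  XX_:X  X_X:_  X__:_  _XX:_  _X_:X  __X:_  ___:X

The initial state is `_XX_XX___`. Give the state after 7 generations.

generation 1: __X__X_XX
generation 2: X_X__X__X
generation 3: X_X__X__X  (fixed point — unchanged through generation 7)

X_X__X__X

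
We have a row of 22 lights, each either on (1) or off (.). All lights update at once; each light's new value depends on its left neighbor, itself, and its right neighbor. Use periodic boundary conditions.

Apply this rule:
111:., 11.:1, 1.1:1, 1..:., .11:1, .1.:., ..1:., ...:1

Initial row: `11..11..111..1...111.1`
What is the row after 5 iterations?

1111..1..111111.1..11.

iteration 1: .1..11..1.1....1.1.111
iteration 2: 1...11...1..11..1.11.1
iteration 3: 1.1.11.1....11...11111
iteration 4: 11.1111..11.11.1.1....
iteration 5: 1111..1..111111.1..11.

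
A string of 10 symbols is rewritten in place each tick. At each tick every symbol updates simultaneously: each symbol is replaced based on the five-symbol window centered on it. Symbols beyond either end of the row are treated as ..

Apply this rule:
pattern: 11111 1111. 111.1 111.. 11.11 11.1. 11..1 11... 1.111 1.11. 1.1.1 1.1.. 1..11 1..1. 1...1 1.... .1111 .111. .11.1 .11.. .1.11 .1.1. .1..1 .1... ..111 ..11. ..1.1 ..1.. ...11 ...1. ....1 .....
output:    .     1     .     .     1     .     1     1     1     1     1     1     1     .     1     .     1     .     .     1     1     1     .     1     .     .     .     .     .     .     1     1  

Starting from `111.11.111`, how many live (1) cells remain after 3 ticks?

6

...11.11..
11...1111.
.111..11.1
count of 1: 6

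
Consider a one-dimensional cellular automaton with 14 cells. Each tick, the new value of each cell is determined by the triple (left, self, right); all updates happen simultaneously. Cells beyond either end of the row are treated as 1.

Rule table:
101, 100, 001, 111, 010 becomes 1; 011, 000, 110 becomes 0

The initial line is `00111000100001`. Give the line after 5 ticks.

tick 1: 11010101110010
tick 2: 10111110101111
tick 3: 01011101110111
tick 4: 11101010101011
tick 5: 11011111111101

11011111111101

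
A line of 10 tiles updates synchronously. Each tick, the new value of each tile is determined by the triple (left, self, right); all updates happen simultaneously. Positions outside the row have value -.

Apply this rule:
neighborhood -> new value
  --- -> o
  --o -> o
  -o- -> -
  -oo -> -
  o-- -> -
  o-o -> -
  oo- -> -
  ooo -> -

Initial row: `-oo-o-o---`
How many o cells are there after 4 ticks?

o-------oo
--oooooo--
oo-------o
---oooooo-
count of o: 6

6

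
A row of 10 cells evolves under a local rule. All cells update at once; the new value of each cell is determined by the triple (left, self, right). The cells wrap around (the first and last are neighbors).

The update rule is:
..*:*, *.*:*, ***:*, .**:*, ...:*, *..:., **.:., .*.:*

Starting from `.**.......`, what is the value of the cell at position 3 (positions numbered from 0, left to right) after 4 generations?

*

generation 1: **..******
generation 2: *..*******
generation 3: ..********
generation 4: .********.
position 3 holds *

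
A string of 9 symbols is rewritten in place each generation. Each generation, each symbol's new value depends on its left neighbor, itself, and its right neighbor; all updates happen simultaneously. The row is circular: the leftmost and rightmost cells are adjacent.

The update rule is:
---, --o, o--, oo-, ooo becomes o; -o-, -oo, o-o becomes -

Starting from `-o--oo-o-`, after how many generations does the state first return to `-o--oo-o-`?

18

o-oo-o--o
o--o--oo-
-oo-oo-o-
o-o--o--o
o--oo-oo-
-oo-o--o-
o-o--oo-o
o--oo-o--
-oo-o--oo
--o--oo-o
oo-oo-o--
-o--o--oo
--oo-oo-o
oo-o--o--
-o--oo-oo
--oo-o--o
oo-o--oo-
-o--oo-o-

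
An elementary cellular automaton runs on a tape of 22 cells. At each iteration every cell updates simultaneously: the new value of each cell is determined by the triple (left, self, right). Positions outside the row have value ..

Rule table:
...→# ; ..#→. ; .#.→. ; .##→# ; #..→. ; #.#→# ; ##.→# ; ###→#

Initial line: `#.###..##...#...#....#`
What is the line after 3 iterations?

.####..###....#..####.

.####..##.#...#...##..
.####..###..#...#.##.#
.####..###....#..####.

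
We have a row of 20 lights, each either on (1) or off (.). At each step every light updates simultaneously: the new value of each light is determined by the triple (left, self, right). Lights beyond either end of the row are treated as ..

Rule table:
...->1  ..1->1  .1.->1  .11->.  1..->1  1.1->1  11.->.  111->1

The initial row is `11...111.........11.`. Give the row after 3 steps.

step 1: ..111.1.111111111..1
step 2: 11.1.111.1111111.111
step 3: ..111.1.1.11111.1.1.

..111.1.1.11111.1.1.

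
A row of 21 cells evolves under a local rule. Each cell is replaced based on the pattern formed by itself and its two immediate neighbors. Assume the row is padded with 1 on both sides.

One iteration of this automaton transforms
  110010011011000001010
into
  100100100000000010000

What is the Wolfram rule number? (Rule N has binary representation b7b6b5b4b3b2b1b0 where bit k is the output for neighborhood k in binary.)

130

position 0: 111 → 1  (bit 7 = 1)
position 1: 110 → 0  (bit 6 = 0)
position 9: 101 → 0  (bit 5 = 0)
position 2: 100 → 0  (bit 4 = 0)
position 7: 011 → 0  (bit 3 = 0)
position 4: 010 → 0  (bit 2 = 0)
position 3: 001 → 1  (bit 1 = 1)
position 13: 000 → 0  (bit 0 = 0)
bits b7..b0 = 10000010 = 130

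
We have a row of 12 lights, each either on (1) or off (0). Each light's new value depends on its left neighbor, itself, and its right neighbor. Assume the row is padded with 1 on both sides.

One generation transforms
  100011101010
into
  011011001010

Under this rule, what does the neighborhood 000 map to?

At position 2 the neighborhood is 000; the next row has 1 there.

1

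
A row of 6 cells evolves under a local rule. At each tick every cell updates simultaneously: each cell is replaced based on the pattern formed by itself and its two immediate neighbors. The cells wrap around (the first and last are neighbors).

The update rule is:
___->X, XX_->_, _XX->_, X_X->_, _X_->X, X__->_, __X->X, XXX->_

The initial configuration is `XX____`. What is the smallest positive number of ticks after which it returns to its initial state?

12

___XXX
_XX___
X___XX
__XX__
XX___X
___XX_
XXX___
____XX
_XXX__
X____X
__XXX_
XX____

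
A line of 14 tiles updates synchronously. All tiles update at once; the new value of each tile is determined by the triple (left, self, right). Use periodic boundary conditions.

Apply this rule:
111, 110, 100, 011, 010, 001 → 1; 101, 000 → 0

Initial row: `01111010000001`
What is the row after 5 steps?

01111011111111

01111011000011
01111011100111
01111011111111
01111011111111  (fixed point — unchanged through step 5)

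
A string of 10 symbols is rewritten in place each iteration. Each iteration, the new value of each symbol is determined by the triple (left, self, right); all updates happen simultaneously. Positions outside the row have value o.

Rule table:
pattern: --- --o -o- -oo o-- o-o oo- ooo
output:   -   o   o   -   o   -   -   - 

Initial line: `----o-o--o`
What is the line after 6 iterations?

o--oo-ooo-
-oo-------
---o-----o
o-ooo---o-
-----o-oo-
o---oo----

o---oo----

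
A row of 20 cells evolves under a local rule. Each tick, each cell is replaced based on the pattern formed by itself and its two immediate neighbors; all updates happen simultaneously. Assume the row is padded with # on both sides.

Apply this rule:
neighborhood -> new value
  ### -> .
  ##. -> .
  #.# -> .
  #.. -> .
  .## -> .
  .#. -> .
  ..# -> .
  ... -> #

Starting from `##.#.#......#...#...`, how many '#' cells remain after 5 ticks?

.......####...#...#.
.#####......#...#...
.......####...#...#.  (repeats tick 1; period 2)
tick 5: .......####...#...#.
count of #: 6

6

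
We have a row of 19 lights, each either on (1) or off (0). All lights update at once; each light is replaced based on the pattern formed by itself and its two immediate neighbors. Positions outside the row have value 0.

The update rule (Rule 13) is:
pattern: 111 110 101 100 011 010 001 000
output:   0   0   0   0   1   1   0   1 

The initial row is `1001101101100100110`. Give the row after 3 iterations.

1001001001010100101

iteration 1: 1001001001000100100
iteration 2: 1001001001010100101
iteration 3: 1001001001010100101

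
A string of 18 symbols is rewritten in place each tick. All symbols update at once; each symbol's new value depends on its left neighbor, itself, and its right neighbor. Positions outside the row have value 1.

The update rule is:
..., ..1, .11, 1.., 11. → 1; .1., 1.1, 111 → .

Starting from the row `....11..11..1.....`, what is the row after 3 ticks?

tick 1: 111111111111.11111
tick 2: ...........1.1....
tick 3: 11111111111...1111

11111111111...1111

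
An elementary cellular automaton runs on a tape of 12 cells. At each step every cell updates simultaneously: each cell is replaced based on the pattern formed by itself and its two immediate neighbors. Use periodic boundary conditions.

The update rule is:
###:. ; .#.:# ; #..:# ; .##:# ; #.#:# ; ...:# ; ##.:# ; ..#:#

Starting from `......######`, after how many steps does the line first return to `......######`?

step 1: #######....#
step 2: ......######

2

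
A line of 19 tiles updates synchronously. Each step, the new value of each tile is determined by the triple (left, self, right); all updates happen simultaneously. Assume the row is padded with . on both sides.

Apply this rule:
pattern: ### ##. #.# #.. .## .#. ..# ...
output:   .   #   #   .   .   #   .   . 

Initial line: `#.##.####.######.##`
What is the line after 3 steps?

##.##...##.....##.#
.##.#....#......###
..###....#........#

..###....#........#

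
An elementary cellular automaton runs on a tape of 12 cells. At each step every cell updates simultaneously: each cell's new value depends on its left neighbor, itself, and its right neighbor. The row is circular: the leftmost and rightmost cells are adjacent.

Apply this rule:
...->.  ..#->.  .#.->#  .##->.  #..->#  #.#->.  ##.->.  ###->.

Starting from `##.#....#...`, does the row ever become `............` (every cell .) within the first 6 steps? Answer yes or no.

no

step 1: ...##...##..
step 2: .....#....#.
step 3: .....##...##
step 4: #......#....
step 5: ##.....##...
step 6: ..#......#..
step 6 is ..#......#.., still not uniform .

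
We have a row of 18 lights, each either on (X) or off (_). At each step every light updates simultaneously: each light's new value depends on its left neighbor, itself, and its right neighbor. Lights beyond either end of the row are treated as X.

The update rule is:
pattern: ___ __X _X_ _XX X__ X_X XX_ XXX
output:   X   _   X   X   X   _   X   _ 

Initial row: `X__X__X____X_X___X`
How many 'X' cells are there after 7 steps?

XX_XX_XXXX_X_XXX_X
_X_XX_X__X_X_X_X_X
_X_XX_XX_X_X_X_X_X
_X_XX_XX_X_X_X_X_X  (fixed point — unchanged through step 7)
count of X: 10

10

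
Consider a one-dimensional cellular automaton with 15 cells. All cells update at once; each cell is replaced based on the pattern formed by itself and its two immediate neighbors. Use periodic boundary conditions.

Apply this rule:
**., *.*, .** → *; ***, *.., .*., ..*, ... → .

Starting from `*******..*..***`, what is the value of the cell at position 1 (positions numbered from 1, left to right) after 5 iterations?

......*.....*..
...............
...............  (fixed point — unchanged through iteration 5)
position 1 holds .

.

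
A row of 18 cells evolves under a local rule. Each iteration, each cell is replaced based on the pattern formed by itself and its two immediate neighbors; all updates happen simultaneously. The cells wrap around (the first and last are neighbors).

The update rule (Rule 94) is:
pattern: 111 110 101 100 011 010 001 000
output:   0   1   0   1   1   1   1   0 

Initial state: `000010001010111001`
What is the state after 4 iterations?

111101011010101101

100111011010101111
111101011010101000
100101011010101101
111101011010101101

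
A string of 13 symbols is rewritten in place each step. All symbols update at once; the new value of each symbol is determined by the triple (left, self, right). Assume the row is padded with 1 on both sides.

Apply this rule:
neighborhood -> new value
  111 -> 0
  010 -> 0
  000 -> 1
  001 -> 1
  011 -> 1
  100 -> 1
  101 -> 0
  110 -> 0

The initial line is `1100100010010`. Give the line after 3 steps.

0001101110010

0011011101100
1110010001011
0001101110010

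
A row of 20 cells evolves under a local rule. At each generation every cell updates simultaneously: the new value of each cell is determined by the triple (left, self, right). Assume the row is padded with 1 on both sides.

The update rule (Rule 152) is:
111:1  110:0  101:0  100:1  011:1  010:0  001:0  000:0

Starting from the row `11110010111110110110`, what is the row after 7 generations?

generation 1: 11101000111100100100
generation 2: 11000100111010010010
generation 3: 10100010110001001000
generation 4: 00010000101000100100
generation 5: 10001000000100010010
generation 6: 01000100000010001000
generation 7: 00100010000001000100

00100010000001000100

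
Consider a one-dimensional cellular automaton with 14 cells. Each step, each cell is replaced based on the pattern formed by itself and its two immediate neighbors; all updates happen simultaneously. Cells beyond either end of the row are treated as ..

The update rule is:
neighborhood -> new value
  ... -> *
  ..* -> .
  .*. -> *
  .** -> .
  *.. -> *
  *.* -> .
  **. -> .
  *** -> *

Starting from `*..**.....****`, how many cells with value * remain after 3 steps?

step 1: **...****..**.
step 2: ..**..**.*...*
step 3: *...*....***.*
count of *: 6

6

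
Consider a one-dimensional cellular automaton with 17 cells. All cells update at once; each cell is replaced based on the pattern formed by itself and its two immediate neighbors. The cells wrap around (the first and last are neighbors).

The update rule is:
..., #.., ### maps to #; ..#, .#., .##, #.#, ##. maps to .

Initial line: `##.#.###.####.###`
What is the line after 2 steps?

#.....#...##...##
.####..##...##..#

.####..##...##..#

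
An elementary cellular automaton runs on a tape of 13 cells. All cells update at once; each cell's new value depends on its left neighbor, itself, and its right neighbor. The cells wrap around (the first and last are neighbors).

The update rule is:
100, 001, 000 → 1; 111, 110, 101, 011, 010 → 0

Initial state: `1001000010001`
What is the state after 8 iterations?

1000000000001

iteration 1: 0110111101110
iteration 2: 1000000000001
iteration 3: 0111111111110
iteration 4: 1000000000001  (repeats iteration 2; period 2)
iteration 8: 1000000000001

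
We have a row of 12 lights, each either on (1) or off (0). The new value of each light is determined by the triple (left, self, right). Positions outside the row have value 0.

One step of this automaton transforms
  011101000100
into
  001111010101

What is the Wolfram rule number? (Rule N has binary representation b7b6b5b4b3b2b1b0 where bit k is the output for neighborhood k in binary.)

229

position 2: 111 → 1  (bit 7 = 1)
position 3: 110 → 1  (bit 6 = 1)
position 4: 101 → 1  (bit 5 = 1)
position 6: 100 → 0  (bit 4 = 0)
position 1: 011 → 0  (bit 3 = 0)
position 5: 010 → 1  (bit 2 = 1)
position 0: 001 → 0  (bit 1 = 0)
position 7: 000 → 1  (bit 0 = 1)
bits b7..b0 = 11100101 = 229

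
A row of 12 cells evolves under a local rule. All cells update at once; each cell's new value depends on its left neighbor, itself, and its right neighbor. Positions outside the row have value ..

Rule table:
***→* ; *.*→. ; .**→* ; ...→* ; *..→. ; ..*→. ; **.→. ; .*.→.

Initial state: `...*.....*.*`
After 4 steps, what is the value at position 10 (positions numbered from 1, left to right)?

*

step 1: **...***....
step 2: *..*.**..***
step 3: .....*...**.
step 4: ****...*.*..
position 10 holds *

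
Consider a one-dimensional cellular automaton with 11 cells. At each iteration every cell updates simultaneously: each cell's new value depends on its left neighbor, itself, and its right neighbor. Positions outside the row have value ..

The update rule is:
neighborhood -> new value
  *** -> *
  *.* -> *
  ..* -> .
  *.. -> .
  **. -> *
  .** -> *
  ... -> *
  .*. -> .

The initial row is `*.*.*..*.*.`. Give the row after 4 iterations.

..**.***..*

.*.*....*..
..*..**...*
*....**.*..
..**.***..*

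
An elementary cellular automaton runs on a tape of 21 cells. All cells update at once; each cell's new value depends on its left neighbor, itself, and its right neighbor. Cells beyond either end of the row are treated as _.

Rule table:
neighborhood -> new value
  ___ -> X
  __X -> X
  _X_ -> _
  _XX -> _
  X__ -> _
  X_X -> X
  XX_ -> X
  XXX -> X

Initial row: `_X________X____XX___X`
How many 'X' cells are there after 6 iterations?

X__XXXXXXX__XXX_X_XX_
__X_XXXXXX_X_XXX_X_X_
XX_X_XXXXXX_X_XXX_X__
_XX_X_XXXXXX_X_XXX__X
X_XX_X_XXXXXX_X_XX_X_
_X_XX_X_XXXXXX_X_XX__
count of X: 13

13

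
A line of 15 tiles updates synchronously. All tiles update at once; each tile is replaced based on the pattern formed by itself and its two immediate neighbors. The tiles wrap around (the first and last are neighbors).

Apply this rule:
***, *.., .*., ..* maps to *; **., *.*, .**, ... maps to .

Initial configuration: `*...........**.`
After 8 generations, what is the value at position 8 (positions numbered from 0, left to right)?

**.........*...
..*.......***.*
****.....*.*..*
***.*...**.***.
.*..**.*....*..
****...**..***.
.**.*.*..**.*..
*...*.***...**.
position 8 holds *

*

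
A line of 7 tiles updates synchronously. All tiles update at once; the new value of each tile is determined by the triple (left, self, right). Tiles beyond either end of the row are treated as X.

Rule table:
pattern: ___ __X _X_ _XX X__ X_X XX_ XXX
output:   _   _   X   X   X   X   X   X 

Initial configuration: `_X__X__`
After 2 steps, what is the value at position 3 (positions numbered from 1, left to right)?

X

step 1: XXX_XX_
step 2: XXXXXXX
position 3 holds X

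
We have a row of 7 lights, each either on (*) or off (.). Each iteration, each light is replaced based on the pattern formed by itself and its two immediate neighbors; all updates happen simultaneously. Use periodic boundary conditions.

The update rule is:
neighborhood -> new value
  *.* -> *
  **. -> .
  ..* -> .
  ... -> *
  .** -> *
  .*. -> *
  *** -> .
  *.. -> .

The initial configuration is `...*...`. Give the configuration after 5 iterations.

**.*.**
..****.
*.*....
***.**.
*..**.*

*..**.*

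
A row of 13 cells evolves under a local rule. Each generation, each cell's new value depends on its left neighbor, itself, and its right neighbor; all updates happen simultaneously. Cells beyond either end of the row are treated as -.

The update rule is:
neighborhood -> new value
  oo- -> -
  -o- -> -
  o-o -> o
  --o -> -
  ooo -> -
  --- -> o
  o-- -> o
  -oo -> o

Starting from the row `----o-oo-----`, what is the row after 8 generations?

generation 1: ooo--oo-ooooo
generation 2: o--o-o-oo----
generation 3: -o--o-oo-oooo
generation 4: --o--oo-oo---
generation 5: o--o-o-oo-ooo
generation 6: -o--o-oo-oo--
generation 7: --o--oo-oo-oo
generation 8: o--o-o-oo-oo-

o--o-o-oo-oo-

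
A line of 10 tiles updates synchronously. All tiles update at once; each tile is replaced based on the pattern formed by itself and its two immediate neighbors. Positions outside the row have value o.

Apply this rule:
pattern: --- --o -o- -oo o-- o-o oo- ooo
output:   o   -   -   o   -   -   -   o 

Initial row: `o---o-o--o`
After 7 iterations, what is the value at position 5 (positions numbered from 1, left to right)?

--o------o
----oooo-o
-oo-ooo--o
-o--oo---o
----o--o-o
-oo------o
-o--oooo-o
position 5 holds o

o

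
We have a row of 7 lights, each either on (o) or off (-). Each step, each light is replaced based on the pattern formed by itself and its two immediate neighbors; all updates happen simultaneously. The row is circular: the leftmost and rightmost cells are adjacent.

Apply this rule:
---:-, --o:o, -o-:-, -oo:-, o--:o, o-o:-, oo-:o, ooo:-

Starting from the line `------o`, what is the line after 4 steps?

o----o-
-o--o--
o-oo-o-
---o---

---o---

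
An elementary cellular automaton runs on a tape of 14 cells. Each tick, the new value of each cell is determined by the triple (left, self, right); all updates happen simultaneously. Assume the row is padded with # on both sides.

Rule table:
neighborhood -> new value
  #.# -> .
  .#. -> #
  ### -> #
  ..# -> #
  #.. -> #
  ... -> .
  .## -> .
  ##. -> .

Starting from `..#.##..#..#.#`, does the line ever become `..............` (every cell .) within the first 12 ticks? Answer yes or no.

no

tick 1: ###...######..
tick 2: ##.#.#.####.##
tick 3: #..#.#..##...#
tick 4: .###.###..#.#.
tick 5: ..#...#.###.#.
tick 6: ####.##..#..#.
tick 7: ###....######.
tick 8: ##.#..#.####..
tick 9: #..####..##.##
tick 10: .##.##.##....#
tick 11: .........#..#.
tick 12: #.......#####.
tick 12 is #.......#####., still not uniform .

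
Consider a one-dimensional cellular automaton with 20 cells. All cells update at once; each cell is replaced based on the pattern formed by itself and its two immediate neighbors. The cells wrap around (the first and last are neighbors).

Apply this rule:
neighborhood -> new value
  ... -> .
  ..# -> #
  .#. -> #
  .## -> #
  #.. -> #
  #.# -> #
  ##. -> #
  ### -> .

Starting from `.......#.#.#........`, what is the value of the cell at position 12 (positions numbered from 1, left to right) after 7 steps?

......#######.......
.....##.....##......
....####...####.....
...##..##.##..##....
..###############...
.##.............##..
####...........####.
position 12 holds .

.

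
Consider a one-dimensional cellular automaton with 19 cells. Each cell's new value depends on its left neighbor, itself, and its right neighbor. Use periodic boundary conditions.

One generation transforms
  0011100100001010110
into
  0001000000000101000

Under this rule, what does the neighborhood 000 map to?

At position 0 the neighborhood is 000; the next row has 0 there.

0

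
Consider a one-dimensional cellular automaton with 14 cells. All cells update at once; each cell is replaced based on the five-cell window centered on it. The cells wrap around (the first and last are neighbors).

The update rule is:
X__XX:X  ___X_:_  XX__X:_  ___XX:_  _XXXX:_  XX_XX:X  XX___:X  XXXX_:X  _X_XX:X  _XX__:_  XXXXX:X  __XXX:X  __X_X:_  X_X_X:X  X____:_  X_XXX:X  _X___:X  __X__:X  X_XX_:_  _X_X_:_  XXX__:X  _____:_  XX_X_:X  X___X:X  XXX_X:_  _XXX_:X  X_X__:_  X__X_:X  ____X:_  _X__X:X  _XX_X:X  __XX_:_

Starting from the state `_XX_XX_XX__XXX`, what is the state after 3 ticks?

X_X___X_XX_XXX

X_XX_XX___XXX_
XX_XX__XX_XX_X
X_X___X_XX_XXX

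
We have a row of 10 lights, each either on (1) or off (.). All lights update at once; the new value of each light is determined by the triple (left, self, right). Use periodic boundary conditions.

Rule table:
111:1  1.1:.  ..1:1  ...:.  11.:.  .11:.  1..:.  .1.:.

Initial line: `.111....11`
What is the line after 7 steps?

..1....1..
.1....1...
1....1....
....1....1
...1....1.
..1....1..  (repeats step 1; period 5)
step 7: .1....1...

.1....1...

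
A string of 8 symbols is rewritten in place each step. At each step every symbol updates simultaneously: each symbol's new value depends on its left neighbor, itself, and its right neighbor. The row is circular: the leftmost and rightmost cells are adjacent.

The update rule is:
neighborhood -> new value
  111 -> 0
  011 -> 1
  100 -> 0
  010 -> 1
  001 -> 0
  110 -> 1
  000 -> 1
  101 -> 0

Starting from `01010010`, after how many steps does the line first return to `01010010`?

01010010

1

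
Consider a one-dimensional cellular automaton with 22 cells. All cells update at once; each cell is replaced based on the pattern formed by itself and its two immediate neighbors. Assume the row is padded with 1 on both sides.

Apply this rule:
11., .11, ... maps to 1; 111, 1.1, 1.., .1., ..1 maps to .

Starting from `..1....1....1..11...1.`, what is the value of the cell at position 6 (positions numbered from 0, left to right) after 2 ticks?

tick 1: ....11...11....11.1...
tick 2: .11.11.1.11.11.11...1.
position 6 holds .

.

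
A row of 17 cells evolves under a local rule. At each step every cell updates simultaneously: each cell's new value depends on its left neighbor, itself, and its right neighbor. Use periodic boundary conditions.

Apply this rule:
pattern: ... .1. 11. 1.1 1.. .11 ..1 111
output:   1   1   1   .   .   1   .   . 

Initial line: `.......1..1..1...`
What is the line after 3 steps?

111111.1..1..1.11
.....1.1..1..1.1.
1111.1.1..1..1.1.

1111.1.1..1..1.1.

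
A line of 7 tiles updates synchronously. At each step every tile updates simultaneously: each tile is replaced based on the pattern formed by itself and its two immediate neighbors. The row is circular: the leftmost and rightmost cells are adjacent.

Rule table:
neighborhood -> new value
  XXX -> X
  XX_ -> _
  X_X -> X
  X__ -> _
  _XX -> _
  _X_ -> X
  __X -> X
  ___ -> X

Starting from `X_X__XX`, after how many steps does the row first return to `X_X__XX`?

_XX_X_X
X__XXXX
__X_XXX
_XXX_X_
X_X_XX_
XXXX__X
XXX__X_
_X__XXX
XX_X_X_
__XXXXX
_X_XXX_
XXX_X__
_X_XX_X
XXX__XX
XX__X_X
X__XXX_
X_X_X_X
_XXXXX_
X_XXX__
XX_X__X
X_XX_X_
XX__XXX
X__X_XX
__XXX_X
_X_X_XX
XXXXX__
_XXX__X
X_X__XX

28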